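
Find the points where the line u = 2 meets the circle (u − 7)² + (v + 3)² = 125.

The line gives u = 2. Substituting into the circle:
v² + 6v − 91 = 0
v = 7 or v = −13, giving (2, 7) and (2, −13).

(2, −13) and (2, 7)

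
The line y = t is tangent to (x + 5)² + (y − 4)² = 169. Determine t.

Tangency holds when the distance from the centre (−5, 4) to the line equals the radius 13:
|0·(−5) + 1·4 − t| / √1 = 13
|t − (4)| = 13, so t = 17 or t = −9.

t = −9 or t = 17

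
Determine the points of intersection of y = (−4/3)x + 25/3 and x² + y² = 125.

From the line, y = (25 − 4x)/3. Substituting:
25x² − 200x − 500 = 0  ⟹  x² − 8x − 20 = 0
x = 10 or x = −2, giving (10, −5) and (−2, 11).

(−2, 11) and (10, −5)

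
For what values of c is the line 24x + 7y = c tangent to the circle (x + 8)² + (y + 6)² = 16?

c = −334 or c = −134

For a tangent, require d(centre, line) = r = 4.
|24·(−8) + 7·(−6) − c| / √625 = 4
|c − (−234)| = 4·25, so c = −134 or c = −334.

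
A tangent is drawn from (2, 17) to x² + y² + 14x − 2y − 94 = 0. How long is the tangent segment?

Centre (−7, 1), r² = 144. |PO|² = (9)² + (16)² = 337.
The tangent meets the radius at right angles, so tangent² = |PO|² − r² = 337 − 144 = 193.

√193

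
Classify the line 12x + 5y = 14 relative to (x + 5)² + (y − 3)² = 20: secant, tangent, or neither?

neither

Centre (−5, 3), r² = 20. Distance² from centre to line = (−59)²/169 = 3481/169.
Since d² > r², the line lies outside the circle.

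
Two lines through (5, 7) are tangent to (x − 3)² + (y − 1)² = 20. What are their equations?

A line y − (7) = m(x − (5)) is tangent when its distance from (3, 1) is 2√5:
[m·(−2) − (−6)]² = 20(m² + 1)
2m² + 3m − 2 = 0, so m = 1/2 or m = −2.
With m = 1/2: x − 2y = −9. With m = −2: 2x + y = 17.

x − 2y = −9 and 2x + y = 17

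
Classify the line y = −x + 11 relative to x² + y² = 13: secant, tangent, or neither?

Centre (0, 0), r² = 13. Distance² from centre to line = (−11)²/2 = 121/2.
Since d² > r², the line lies outside the circle.

neither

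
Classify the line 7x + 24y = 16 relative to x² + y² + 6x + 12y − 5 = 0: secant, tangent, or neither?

Substituting the line into the circle gives 625x² + 1216x + 1984 = 0.
Δ = 1478656 − 4960000 = −3481344.
No real roots: the line does not meet the circle.

neither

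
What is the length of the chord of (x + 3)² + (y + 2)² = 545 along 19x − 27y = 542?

√1090

Centre (−3, −2), r² = 545. Perpendicular distance d from centre to line = |−545| / √1090 = 545/√1090.
Half the chord is √(r² − d²) = √(545/2), so the full chord is √1090.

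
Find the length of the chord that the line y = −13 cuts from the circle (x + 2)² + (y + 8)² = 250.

30

Centre (−2, −8), r² = 250. Perpendicular distance d from centre to line = |5| / √1 = 5.
Chord = 2√(r² − d²) = 2·√(225) = 30.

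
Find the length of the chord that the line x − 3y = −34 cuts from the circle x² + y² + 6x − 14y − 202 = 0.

Express y = (34 + x)/3 and substitute into the circle:
10x² + 80x − 2090 = 0  ⟹  x² + 8x − 209 = 0
x = 11 or x = −19, giving (11, 15) and (−19, 5).
Chord length = distance between (11, 15) and (−19, 5) = √1000 = 10√10.

10√10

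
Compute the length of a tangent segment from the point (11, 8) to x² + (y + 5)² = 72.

With centre O = (0, −5), |OP|² = 290 and r² = 72.
Power of the point: PT² = |PO|² − r² = 218, so PT = √218.

√218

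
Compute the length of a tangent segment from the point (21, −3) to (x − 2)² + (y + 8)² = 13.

The centre is (2, −8) and r = √13. The square of the distance from P to the centre is 361 + 25 = 386.
By the tangent–radius right angle, tangent length = √(|PO|² − r²) = √373.

√373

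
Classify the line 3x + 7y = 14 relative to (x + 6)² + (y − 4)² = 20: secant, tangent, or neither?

Substituting the line into the circle gives 58x² + 672x + 980 = 0.
Δ = 451584 − 227360 = 224224.
Two real roots: the line is a secant.

secant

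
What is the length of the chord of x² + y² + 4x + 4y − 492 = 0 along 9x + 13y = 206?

10√10

Substitute y = (206 − 9x)/13:
250x² − 3500x − 30000 = 0  ⟹  x² − 14x − 120 = 0
x = 20 or x = −6, giving (20, 2) and (−6, 20).
|(20, 2) − (−6, 20)| = √((26)² + (−18)²) = 10√10.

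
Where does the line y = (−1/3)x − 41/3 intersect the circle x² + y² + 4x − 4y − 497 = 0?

From the line, y = (−41 − x)/3. Substituting:
10x² + 130x − 2300 = 0  ⟹  x² + 13x − 230 = 0
x = 10 or x = −23, giving (10, −17) and (−23, −6).

(−23, −6) and (10, −17)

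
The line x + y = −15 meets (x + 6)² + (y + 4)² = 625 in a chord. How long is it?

35√2

Express y = −x − 15 and substitute into the circle:
2x² + 34x − 468 = 0  ⟹  x² + 17x − 234 = 0
x = 9 or x = −26, giving (9, −24) and (−26, 11).
|(9, −24) − (−26, 11)| = √((35)² + (−35)²) = 35√2.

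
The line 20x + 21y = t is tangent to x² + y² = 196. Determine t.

t = −406 or t = 406

For a tangent, require d(centre, line) = r = 14.
|20·0 + 21·0 − t| / √841 = 14
|t| = 14·29, so t = 406 or t = −406.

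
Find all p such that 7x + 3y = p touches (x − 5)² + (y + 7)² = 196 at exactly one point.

Tangency holds when the distance from the centre (5, −7) to the line equals the radius 14:
|7·5 + 3·(−7) − p| / √58 = 14
|p − (14)| = 14√58.

p = 14 ± 14√58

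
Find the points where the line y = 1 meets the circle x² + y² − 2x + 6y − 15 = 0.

Express y = 1 and substitute into the circle:
x² − 2x − 8 = 0
x = 4 or x = −2, giving (4, 1) and (−2, 1).

(−2, 1) and (4, 1)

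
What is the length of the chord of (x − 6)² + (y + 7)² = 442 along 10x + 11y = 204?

The distance from (6, −7) to the line is 221/√221, and r² = 442.
Half the chord is √(r² − d²) = √(221), so the full chord is 2√221.

2√221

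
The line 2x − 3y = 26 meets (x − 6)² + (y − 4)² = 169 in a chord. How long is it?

6√13

The distance from (6, 4) to the line is 26/√13, and r² = 169.
Chord = 2√(r² − d²) = 2·√(117) = 6√13.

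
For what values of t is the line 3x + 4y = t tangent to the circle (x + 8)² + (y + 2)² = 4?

t = −42 or t = −22

The line touches the circle iff its distance from (−8, −2) is 2:
|3·(−8) + 4·(−2) − t| / √25 = 2
|t − (−32)| = 2·5, so t = −22 or t = −42.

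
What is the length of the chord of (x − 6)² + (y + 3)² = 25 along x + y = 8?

5√2

From the line, y = −x + 8. Substituting:
2x² − 34x + 132 = 0  ⟹  x² − 17x + 66 = 0
x = 11 or x = 6, giving (11, −3) and (6, 2).
Chord length = distance between (11, −3) and (6, 2) = √50 = 5√2.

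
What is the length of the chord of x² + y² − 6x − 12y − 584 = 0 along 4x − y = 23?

Express y = 4x − 23 and substitute into the circle:
17x² − 238x + 221 = 0  ⟹  x² − 14x + 13 = 0
x = 13 or x = 1, giving (13, 29) and (1, −19).
Chord length = distance between (13, 29) and (1, −19) = √2448 = 12√17.

12√17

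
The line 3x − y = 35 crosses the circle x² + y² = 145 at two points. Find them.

(9, −8) and (12, 1)

From the line, y = 3x − 35. Substituting:
10x² − 210x + 1080 = 0  ⟹  x² − 21x + 108 = 0
x = 12 or x = 9, giving (12, 1) and (9, −8).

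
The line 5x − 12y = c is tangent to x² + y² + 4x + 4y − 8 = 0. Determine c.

For a tangent, require d(centre, line) = r = 4.
|5·(−2) − 12·(−2) − c| / √169 = 4
|c − (14)| = 4·13, so c = 66 or c = −38.

c = −38 or c = 66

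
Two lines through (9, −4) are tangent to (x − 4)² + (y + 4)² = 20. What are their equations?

2x + y = 14 and 2x − y = 22

Let a tangent through (9, −4) have slope m. Its distance from (4, −4) must equal 2√5:
(−5m − (0))² = 20(m² + 1)
m² − 4 = 0, so m = −2 or m = 2.
Through (9, −4) these give 2x + y = 14 and 2x − y = 22.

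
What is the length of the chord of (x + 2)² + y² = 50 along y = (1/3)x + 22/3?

2√10

Centre (−2, 0), r² = 50. Perpendicular distance d from centre to line = |20| / √10 = 20/√10.
Chord = 2√(r² − d²) = 2·√(10) = 2√10.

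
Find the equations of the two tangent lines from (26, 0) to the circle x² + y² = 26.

A line y − (0) = m(x − (26)) is tangent when its distance from (0, 0) is √26:
[m·(−26) − (0)]² = 26(m² + 1)
25m² − 1 = 0, so m = 1/5 or m = −1/5.
With m = 1/5: x − 5y = 26. With m = −1/5: x + 5y = 26.

x − 5y = 26 and x + 5y = 26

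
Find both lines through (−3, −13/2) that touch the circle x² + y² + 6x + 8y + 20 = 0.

A line y − (−13/2) = m(x − (−3)) is tangent when its distance from (−3, −4) is √5:
(0m − (5/2))² = 5(m² + 1)
4m² − 1 = 0, so m = −1/2 or m = 1/2.
Through (−3, −13/2) these give x + 2y = −16 and x − 2y = 10.

x + 2y = −16 and x − 2y = 10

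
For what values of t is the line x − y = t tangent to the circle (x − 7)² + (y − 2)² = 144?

Tangency holds when the distance from the centre (7, 2) to the line equals the radius 12:
|1·7 − 1·2 − t| / √2 = 12
|t − (5)| = 12√2.

t = 5 ± 12√2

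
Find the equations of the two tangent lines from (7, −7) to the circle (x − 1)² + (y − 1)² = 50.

x + 7y = −42 and 7x − y = 56

A line y − (−7) = m(x − (7)) is tangent when its distance from (1, 1) is 5√2:
(−6m − (8))² = 50(m² + 1)
7m² − 48m − 7 = 0, so m = −1/7 or m = 7.
With m = −1/7: x + 7y = −42. With m = 7: 7x − y = 56.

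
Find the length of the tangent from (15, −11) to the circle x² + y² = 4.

Centre (0, 0), r² = 4. |PO|² = (15)² + (−11)² = 346.
Power of the point: PT² = |PO|² − r² = 342, so PT = 3√38.

3√38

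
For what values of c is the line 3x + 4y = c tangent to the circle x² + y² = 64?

For a tangent, require d(centre, line) = r = 8.
|3·0 + 4·0 − c| / √25 = 8
|c| = 8·5, so c = 40 or c = −40.

c = −40 or c = 40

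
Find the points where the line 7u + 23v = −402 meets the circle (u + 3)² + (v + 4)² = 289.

Express v = (−402 − 7u)/23 and substitute into the circle:
578u² + 7514u − 52020 = 0  ⟹  u² + 13u − 90 = 0
u = 5 or u = −18, giving (5, −19) and (−18, −12).

(−18, −12) and (5, −19)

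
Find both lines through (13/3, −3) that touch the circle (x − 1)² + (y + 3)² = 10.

A line y − (−3) = m(x − (13/3)) is tangent when its distance from (1, −3) is √10:
(−10/3m − (0))² = 10(m² + 1)
m² − 9 = 0, so m = 3 or m = −3.
With m = 3: 3x − y = 16. With m = −3: 3x + y = 10.

3x − y = 16 and 3x + y = 10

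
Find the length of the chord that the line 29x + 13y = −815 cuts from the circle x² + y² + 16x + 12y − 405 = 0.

The distance from (−8, −6) to the line is 505/√1010, and r² = 505.
Half the chord is √(r² − d²) = √(505/2), so the full chord is √1010.

√1010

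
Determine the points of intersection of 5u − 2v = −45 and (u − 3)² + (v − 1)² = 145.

(−9, 0) and (−5, 10)

Express v = (45 + 5u)/2 and substitute into the circle:
29u² + 406u + 1305 = 0  ⟹  u² + 14u + 45 = 0
u = −5 or u = −9, giving (−5, 10) and (−9, 0).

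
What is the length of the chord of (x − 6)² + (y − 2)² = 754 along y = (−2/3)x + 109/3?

6√13

The distance from (6, 2) to the line is 91/√13, and r² = 754.
Chord = 2√(r² − d²) = 2·√(117) = 6√13.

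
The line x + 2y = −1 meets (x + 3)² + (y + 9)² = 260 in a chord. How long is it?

12√5

Express y = (−1 − x)/2 and substitute into the circle:
5x² − 10x − 715 = 0  ⟹  x² − 2x − 143 = 0
x = 13 or x = −11, giving (13, −7) and (−11, 5).
|(13, −7) − (−11, 5)| = √((24)² + (−12)²) = 12√5.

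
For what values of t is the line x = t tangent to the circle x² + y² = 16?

t = −4 or t = 4

For a tangent, require d(centre, line) = r = 4.
|1·0 + 0·0 − t| / √1 = 4
|t| = 4, so t = 4 or t = −4.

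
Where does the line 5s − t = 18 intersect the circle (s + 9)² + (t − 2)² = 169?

Substitute t = 5s − 18:
26s² − 182s + 312 = 0  ⟹  s² − 7s + 12 = 0
s = 4 or s = 3, giving (4, 2) and (3, −3).

(3, −3) and (4, 2)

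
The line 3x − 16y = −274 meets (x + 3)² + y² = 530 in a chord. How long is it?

2√265

From the line, y = (274 + 3x)/16. Substituting:
265x² + 3180x − 58300 = 0  ⟹  x² + 12x − 220 = 0
x = 10 or x = −22, giving (10, 19) and (−22, 13).
|(10, 19) − (−22, 13)| = √((32)² + (6)²) = 2√265.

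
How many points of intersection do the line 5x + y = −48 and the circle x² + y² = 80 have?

d² = (5·0 + 1·0 − (−48))²/26 = 1152/13; r² = 80.
Since d² > r², the line lies outside the circle.

0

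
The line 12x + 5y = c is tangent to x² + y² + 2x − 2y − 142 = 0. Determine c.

The line touches the circle iff its distance from (−1, 1) is 12:
|12·(−1) + 5·1 − c| / √169 = 12
|c − (−7)| = 12·13, so c = 149 or c = −163.

c = −163 or c = 149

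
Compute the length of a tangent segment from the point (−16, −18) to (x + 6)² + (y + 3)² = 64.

The centre is (−6, −3) and r = 8. The square of the distance from P to the centre is 100 + 225 = 325.
Power of the point: PT² = |PO|² − r² = 261, so PT = 3√29.

3√29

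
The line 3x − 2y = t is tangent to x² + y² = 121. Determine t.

Tangency holds when the distance from the centre (0, 0) to the line equals the radius 11:
|3·0 − 2·0 − t| / √13 = 11
|t| = 11√13.

t = ±11√13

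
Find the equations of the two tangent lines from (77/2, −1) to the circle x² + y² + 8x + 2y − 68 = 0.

2x + 9y = 68 and 2x − 9y = 86

A line y − (−1) = m(x − (77/2)) is tangent when its distance from (−4, −1) is √85:
(−85/2m − (0))² = 85(m² + 1)
81m² − 4 = 0, so m = −2/9 or m = 2/9.
With m = −2/9: 2x + 9y = 68. With m = 2/9: 2x − 9y = 86.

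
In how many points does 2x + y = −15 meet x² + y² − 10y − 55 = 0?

d² = (2·0 + 1·5 − (−15))²/5 = 80; r² = 80.
Since d² = r², the line is tangent.

1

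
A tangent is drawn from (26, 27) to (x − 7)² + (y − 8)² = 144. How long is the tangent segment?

17√2

With centre O = (7, 8), |OP|² = 722 and r² = 144.
Power of the point: PT² = |PO|² − r² = 578, so PT = 17√2.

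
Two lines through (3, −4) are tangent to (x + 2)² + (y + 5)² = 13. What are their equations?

A line y − (−4) = m(x − (3)) is tangent when its distance from (−2, −5) is √13:
(−5m − (−1))² = 13(m² + 1)
6m² − 5m − 6 = 0, so m = 3/2 or m = −2/3.
With m = 3/2: 3x − 2y = 17. With m = −2/3: 2x + 3y = −6.

3x − 2y = 17 and 2x + 3y = −6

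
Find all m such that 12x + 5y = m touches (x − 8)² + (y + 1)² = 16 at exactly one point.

m = 39 or m = 143

For a tangent, require d(centre, line) = r = 4.
|12·8 + 5·(−1) − m| / √169 = 4
|m − (91)| = 4·13, so m = 143 or m = 39.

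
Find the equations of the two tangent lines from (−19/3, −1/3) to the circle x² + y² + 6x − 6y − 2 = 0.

2x + y = −13 and x + 2y = −7

Write the tangent as mx − y + (−1/3 − m·(−19/3)) = 0 and set its distance from the centre to 2√5:
[m·(10/3) − (10/3)]² = 20(m² + 1)
2m² + 5m + 2 = 0, so m = −2 or m = −1/2.
Through (−19/3, −1/3) these give 2x + y = −13 and x + 2y = −7.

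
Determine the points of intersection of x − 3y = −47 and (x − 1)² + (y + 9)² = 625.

From the line, y = (47 + x)/3. Substituting:
10x² + 130x − 140 = 0  ⟹  x² + 13x − 14 = 0
x = 1 or x = −14, giving (1, 16) and (−14, 11).

(−14, 11) and (1, 16)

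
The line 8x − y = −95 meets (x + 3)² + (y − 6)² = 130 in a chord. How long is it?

2√65

Express y = 8x + 95 and substitute into the circle:
65x² + 1430x + 7800 = 0  ⟹  x² + 22x + 120 = 0
x = −10 or x = −12, giving (−10, 15) and (−12, −1).
Chord length = distance between (−10, 15) and (−12, −1) = √260 = 2√65.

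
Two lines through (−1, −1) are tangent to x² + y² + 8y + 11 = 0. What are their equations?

x + 2y = −3 and 2x − y = −1

Write the tangent as mx − y + (−1 − m·(−1)) = 0 and set its distance from the centre to √5:
[m·(1) − (−3)]² = 5(m² + 1)
2m² − 3m − 2 = 0, so m = −1/2 or m = 2.
Through (−1, −1) these give x + 2y = −3 and 2x − y = −1.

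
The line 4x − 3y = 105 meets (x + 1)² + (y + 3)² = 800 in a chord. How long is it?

40

The distance from (−1, −3) to the line is 100/√25, and r² = 800.
Chord = 2√(r² − d²) = 2·√(400) = 40.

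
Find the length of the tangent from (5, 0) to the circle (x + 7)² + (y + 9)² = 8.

√217

Centre (−7, −9), r² = 8. |PO|² = (12)² + (9)² = 225.
Power of the point: PT² = |PO|² − r² = 217, so PT = √217.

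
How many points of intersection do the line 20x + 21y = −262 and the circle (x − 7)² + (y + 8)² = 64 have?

0

Substituting the line into the circle gives 841x² − 2414x + 2221 = 0.
Δ = 5827396 − 7471444 = −1644048.
No real roots: the line does not meet the circle.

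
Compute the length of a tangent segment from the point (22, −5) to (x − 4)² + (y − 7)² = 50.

√418

The centre is (4, 7) and r = 5√2. The square of the distance from P to the centre is 324 + 144 = 468.
By the tangent–radius right angle, tangent length = √(|PO|² − r²) = √418.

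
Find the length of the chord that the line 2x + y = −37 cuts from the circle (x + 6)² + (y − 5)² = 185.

2√5

The distance from (−6, 5) to the line is 30/√5, and r² = 185.
Half the chord is √(r² − d²) = √(5), so the full chord is 2√5.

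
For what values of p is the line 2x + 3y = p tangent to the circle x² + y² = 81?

The line touches the circle iff its distance from (0, 0) is 9:
|2·0 + 3·0 − p| / √13 = 9
|p| = 9√13.

p = ±9√13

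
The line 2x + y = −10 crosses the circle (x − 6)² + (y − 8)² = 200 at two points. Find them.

Substitute y = −2x − 10:
5x² + 60x + 160 = 0  ⟹  x² + 12x + 32 = 0
x = −4 or x = −8, giving (−4, −2) and (−8, 6).

(−8, 6) and (−4, −2)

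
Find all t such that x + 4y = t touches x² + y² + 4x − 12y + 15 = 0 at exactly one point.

For a tangent, require d(centre, line) = r = 5.
|1·(−2) + 4·6 − t| / √17 = 5
|t − (22)| = 5√17.

t = 22 ± 5√17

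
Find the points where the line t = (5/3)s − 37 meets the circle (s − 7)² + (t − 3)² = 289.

Substitute t = (−111 + 5s)/3:
34s² − 1326s + 12240 = 0  ⟹  s² − 39s + 360 = 0
s = 24 or s = 15, giving (24, 3) and (15, −12).

(15, −12) and (24, 3)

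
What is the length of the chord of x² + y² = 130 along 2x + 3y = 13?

6√13

The distance from (0, 0) to the line is 13/√13, and r² = 130.
Chord = 2√(r² − d²) = 2·√(117) = 6√13.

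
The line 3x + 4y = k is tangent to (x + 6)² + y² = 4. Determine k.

k = −28 or k = −8

For a tangent, require d(centre, line) = r = 2.
|3·(−6) + 4·0 − k| / √25 = 2
|k − (−18)| = 2·5, so k = −8 or k = −28.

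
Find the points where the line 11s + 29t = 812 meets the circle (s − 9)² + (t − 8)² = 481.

(0, 28) and (29, 17)

Substitute t = (812 − 11s)/29:
962s² − 27898s = 0  ⟹  s² − 29s = 0
s = 29 or s = 0, giving (29, 17) and (0, 28).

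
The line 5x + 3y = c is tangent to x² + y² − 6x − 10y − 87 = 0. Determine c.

c = 30 ± 11√34

The line touches the circle iff its distance from (3, 5) is 11:
|5·3 + 3·5 − c| / √34 = 11
|c − (30)| = 11√34.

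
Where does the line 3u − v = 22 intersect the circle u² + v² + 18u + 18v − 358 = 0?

From the line, v = 3u − 22. Substituting:
10u² − 60u − 270 = 0  ⟹  u² − 6u − 27 = 0
u = 9 or u = −3, giving (9, 5) and (−3, −31).

(−3, −31) and (9, 5)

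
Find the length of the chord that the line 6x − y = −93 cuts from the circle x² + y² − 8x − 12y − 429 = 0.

The distance from (4, 6) to the line is 111/√37, and r² = 481.
Chord = 2√(r² − d²) = 2·√(148) = 4√37.

4√37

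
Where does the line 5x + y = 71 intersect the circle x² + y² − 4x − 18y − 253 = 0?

Substitute y = −5x + 71:
26x² − 624x + 3510 = 0  ⟹  x² − 24x + 135 = 0
x = 15 or x = 9, giving (15, −4) and (9, 26).

(9, 26) and (15, −4)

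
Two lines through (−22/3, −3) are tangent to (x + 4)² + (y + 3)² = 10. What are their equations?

Let a tangent through (−22/3, −3) have slope m. Its distance from (−4, −3) must equal √10:
(10/3m − (0))² = 10(m² + 1)
m² − 9 = 0, so m = 3 or m = −3.
With m = 3: 3x − y = −19. With m = −3: 3x + y = −25.

3x − y = −19 and 3x + y = −25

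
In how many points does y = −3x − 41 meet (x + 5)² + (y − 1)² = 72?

Substituting the line into the circle gives 10x² + 262x + 1717 = 0.
Discriminant = (262)² − 4·10·(1717) = −36 < 0.
No real roots: the line does not meet the circle.

0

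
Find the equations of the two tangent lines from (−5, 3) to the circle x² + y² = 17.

Let a tangent through (−5, 3) have slope m. Its distance from (0, 0) must equal √17:
(5m − (−3))² = 17(m² + 1)
4m² + 15m − 4 = 0, so m = −4 or m = 1/4.
With m = −4: 4x + y = −17. With m = 1/4: x − 4y = −17.

4x + y = −17 and x − 4y = −17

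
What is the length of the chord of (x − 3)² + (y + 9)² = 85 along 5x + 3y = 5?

3√34

Centre (3, −9), r² = 85. Perpendicular distance d from centre to line = |−17| / √34 = 17/√34.
Half the chord is √(r² − d²) = √(153/2), so the full chord is 3√34.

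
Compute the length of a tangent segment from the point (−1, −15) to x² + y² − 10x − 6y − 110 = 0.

The centre is (5, 3) and r = 12. The square of the distance from P to the centre is 36 + 324 = 360.
The tangent meets the radius at right angles, so tangent² = |PO|² − r² = 360 − 144 = 216.

6√6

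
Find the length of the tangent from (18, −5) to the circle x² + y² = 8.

√341

The centre is (0, 0) and r = 2√2. The square of the distance from P to the centre is 324 + 25 = 349.
By the tangent–radius right angle, tangent length = √(|PO|² − r²) = √341.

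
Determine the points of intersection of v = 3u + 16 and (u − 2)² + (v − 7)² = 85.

Substitute v = 3u + 16:
10u² + 50u = 0  ⟹  u² + 5u = 0
u = 0 or u = −5, giving (0, 16) and (−5, 1).

(−5, 1) and (0, 16)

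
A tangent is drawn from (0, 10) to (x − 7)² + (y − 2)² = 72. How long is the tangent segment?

√41

The centre is (7, 2) and r = 6√2. The square of the distance from P to the centre is 49 + 64 = 113.
The tangent meets the radius at right angles, so tangent² = |PO|² − r² = 113 − 72 = 41.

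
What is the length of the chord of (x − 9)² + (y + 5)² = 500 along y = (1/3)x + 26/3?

The distance from (9, −5) to the line is 50/√10, and r² = 500.
Half the chord is √(r² − d²) = √(250), so the full chord is 10√10.

10√10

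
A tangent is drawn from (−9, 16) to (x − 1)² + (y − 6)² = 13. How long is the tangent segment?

With centre O = (1, 6), |OP|² = 200 and r² = 13.
The tangent meets the radius at right angles, so tangent² = |PO|² − r² = 200 − 13 = 187.

√187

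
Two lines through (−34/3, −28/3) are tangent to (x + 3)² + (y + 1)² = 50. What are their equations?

7x − y = −70 and x − 7y = 54

A line y − (−28/3) = m(x − (−34/3)) is tangent when its distance from (−3, −1) is 5√2:
(25/3m − (25/3))² = 50(m² + 1)
7m² − 50m + 7 = 0, so m = 7 or m = 1/7.
With m = 7: 7x − y = −70. With m = 1/7: x − 7y = 54.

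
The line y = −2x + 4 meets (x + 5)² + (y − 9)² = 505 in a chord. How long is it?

The distance from (−5, 9) to the line is 5/√5, and r² = 505.
Chord = 2√(r² − d²) = 2·√(500) = 20√5.

20√5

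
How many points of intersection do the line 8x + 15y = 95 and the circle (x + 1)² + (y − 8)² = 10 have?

Substituting the line into the circle gives 289x² + 850x − 1400 = 0.
Discriminant = (850)² − 4·289·(−1400) = 2340900 > 0.
Two real roots: the line is a secant.

2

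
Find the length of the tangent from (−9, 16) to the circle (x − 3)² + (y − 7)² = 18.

3√23

With centre O = (3, 7), |OP|² = 225 and r² = 18.
Power of the point: PT² = |PO|² − r² = 207, so PT = 3√23.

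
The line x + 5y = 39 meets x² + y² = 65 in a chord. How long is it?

From the line, y = (39 − x)/5. Substituting:
26x² − 78x − 104 = 0  ⟹  x² − 3x − 4 = 0
x = 4 or x = −1, giving (4, 7) and (−1, 8).
Chord length = distance between (4, 7) and (−1, 8) = √26 = √26.

√26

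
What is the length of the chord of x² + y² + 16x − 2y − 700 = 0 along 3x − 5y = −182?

Express y = (182 + 3x)/5 and substitute into the circle:
34x² + 1462x + 13804 = 0  ⟹  x² + 43x + 406 = 0
x = −14 or x = −29, giving (−14, 28) and (−29, 19).
|(−14, 28) − (−29, 19)| = √((15)² + (9)²) = 3√34.

3√34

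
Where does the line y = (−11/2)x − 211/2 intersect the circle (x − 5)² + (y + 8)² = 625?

(−19, −1) and (−15, −23)

Substitute y = (−211 − 11x)/2:
125x² + 4250x + 35625 = 0  ⟹  x² + 34x + 285 = 0
x = −15 or x = −19, giving (−15, −23) and (−19, −1).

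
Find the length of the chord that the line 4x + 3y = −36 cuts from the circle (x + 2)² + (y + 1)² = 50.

10

Substitute y = (−36 − 4x)/3:
25x² + 300x + 675 = 0  ⟹  x² + 12x + 27 = 0
x = −3 or x = −9, giving (−3, −8) and (−9, 0).
|(−3, −8) − (−9, 0)| = √((6)² + (−8)²) = 10.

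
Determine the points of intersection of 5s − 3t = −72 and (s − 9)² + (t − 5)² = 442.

(−12, 4) and (0, 24)

Express t = (72 + 5s)/3 and substitute into the circle:
34s² + 408s = 0  ⟹  s² + 12s = 0
s = 0 or s = −12, giving (0, 24) and (−12, 4).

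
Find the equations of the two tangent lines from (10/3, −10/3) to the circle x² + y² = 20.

x − 2y = 10 and 2x − y = 10

Write the tangent as mx − y + (−10/3 − m·(10/3)) = 0 and set its distance from the centre to 2√5:
(−10/3m − (10/3))² = 20(m² + 1)
2m² − 5m + 2 = 0, so m = 1/2 or m = 2.
Through (10/3, −10/3) these give x − 2y = 10 and 2x − y = 10.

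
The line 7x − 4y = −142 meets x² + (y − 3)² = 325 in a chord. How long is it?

2√65

Express y = (142 + 7x)/4 and substitute into the circle:
65x² + 1820x + 11700 = 0  ⟹  x² + 28x + 180 = 0
x = −10 or x = −18, giving (−10, 18) and (−18, 4).
Chord length = distance between (−10, 18) and (−18, 4) = √260 = 2√65.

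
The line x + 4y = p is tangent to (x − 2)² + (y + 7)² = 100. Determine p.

For a tangent, require d(centre, line) = r = 10.
|1·2 + 4·(−7) − p| / √17 = 10
|p − (−26)| = 10√17.

p = −26 ± 10√17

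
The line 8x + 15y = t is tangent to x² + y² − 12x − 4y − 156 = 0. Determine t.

t = −160 or t = 316

The line touches the circle iff its distance from (6, 2) is 14:
|8·6 + 15·2 − t| / √289 = 14
|t − (78)| = 14·17, so t = 316 or t = −160.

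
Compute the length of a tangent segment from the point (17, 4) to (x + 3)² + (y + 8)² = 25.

With centre O = (−3, −8), |OP|² = 544 and r² = 25.
Power of the point: PT² = |PO|² − r² = 519, so PT = √519.

√519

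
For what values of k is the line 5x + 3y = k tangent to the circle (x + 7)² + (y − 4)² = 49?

The line touches the circle iff its distance from (−7, 4) is 7:
|5·(−7) + 3·4 − k| / √34 = 7
|k − (−23)| = 7√34.

k = −23 ± 7√34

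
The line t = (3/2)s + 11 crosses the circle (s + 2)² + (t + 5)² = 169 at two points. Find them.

From the line, t = (22 + 3s)/2. Substituting:
13s² + 208s + 364 = 0  ⟹  s² + 16s + 28 = 0
s = −2 or s = −14, giving (−2, 8) and (−14, −10).

(−14, −10) and (−2, 8)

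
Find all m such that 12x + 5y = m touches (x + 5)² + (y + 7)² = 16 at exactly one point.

For a tangent, require d(centre, line) = r = 4.
|12·(−5) + 5·(−7) − m| / √169 = 4
|m − (−95)| = 4·13, so m = −43 or m = −147.

m = −147 or m = −43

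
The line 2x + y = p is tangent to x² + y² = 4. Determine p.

p = ±2√5

Tangency holds when the distance from the centre (0, 0) to the line equals the radius 2:
|2·0 + 1·0 − p| / √5 = 2
|p| = 2√5.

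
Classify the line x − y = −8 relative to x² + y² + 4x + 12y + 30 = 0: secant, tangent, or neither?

Centre (−2, −6), r² = 10. Distance² from centre to line = (12)²/2 = 72.
Since d² > r², the line lies outside the circle.

neither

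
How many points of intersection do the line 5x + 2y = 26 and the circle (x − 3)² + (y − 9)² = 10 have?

2

d² = (5·3 + 2·9 − (26))²/29 = 49/29; r² = 10.
Since d² < r², the line cuts the circle twice.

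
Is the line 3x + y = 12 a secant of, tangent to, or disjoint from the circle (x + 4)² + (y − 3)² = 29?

disjoint

d² = (3·(−4) + 1·3 − (12))²/10 = 441/10; r² = 29.
Since d² > r², the line lies outside the circle.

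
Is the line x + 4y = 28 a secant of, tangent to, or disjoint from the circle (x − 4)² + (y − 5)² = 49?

secant

Substituting the line into the circle gives 17x² − 144x − 464 = 0.
Δ = 20736 − (−31552) = 52288.
Two real roots: the line is a secant.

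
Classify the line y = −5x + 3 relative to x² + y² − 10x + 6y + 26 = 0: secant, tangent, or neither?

neither

Substituting the line into the circle gives 26x² − 70x + 53 = 0.
Δ = 4900 − 5512 = −612.
No real roots: the line does not meet the circle.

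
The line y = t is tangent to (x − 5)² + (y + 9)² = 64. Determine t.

t = −17 or t = −1

The line touches the circle iff its distance from (5, −9) is 8:
|0·5 + 1·(−9) − t| / √1 = 8
|t − (−9)| = 8, so t = −1 or t = −17.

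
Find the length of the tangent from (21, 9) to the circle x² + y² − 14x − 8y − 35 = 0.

11

The centre is (7, 4) and r = 10. The square of the distance from P to the centre is 196 + 25 = 221.
Power of the point: PT² = |PO|² − r² = 121, so PT = 11.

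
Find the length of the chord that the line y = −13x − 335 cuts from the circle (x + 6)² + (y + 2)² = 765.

Substitute y = −13x − 335:
170x² + 8670x + 110160 = 0  ⟹  x² + 51x + 648 = 0
x = −24 or x = −27, giving (−24, −23) and (−27, 16).
|(−24, −23) − (−27, 16)| = √((3)² + (−39)²) = 3√170.

3√170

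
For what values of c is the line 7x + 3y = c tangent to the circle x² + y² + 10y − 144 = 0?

Tangency holds when the distance from the centre (0, −5) to the line equals the radius 13:
|7·0 + 3·(−5) − c| / √58 = 13
|c − (−15)| = 13√58.

c = −15 ± 13√58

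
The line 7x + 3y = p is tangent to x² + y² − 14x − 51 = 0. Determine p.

Tangency holds when the distance from the centre (7, 0) to the line equals the radius 10:
|7·7 + 3·0 − p| / √58 = 10
|p − (49)| = 10√58.

p = 49 ± 10√58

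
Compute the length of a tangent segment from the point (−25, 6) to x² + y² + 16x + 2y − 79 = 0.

The centre is (−8, −1) and r = 12. The square of the distance from P to the centre is 289 + 49 = 338.
The tangent meets the radius at right angles, so tangent² = |PO|² − r² = 338 − 144 = 194.

√194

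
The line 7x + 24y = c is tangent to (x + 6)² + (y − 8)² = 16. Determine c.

c = 50 or c = 250

The line touches the circle iff its distance from (−6, 8) is 4:
|7·(−6) + 24·8 − c| / √625 = 4
|c − (150)| = 4·25, so c = 250 or c = 50.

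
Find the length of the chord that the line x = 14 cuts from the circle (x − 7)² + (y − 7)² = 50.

The line gives x = 14. Substituting into the circle:
y² − 14y + 48 = 0
y = 8 or y = 6, giving (14, 8) and (14, 6).
|(14, 8) − (14, 6)| = √((0)² + (2)²) = 2.

2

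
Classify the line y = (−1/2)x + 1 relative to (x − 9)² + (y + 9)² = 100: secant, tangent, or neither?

secant

Substituting the line into the circle gives 5x² − 112x + 324 = 0.
Δ = 12544 − 6480 = 6064.
Two real roots: the line is a secant.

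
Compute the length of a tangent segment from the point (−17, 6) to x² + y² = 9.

2√79

With centre O = (0, 0), |OP|² = 325 and r² = 9.
By the tangent–radius right angle, tangent length = √(|PO|² − r²) = √316 = 2√79.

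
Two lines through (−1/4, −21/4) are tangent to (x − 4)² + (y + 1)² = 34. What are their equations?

Let a tangent through (−1/4, −21/4) have slope m. Its distance from (4, −1) must equal √34:
[m·(17/4) − (17/4)]² = 34(m² + 1)
15m² + 34m + 15 = 0, so m = −3/5 or m = −5/3.
Through (−1/4, −21/4) these give 3x + 5y = −27 and 5x + 3y = −17.

3x + 5y = −27 and 5x + 3y = −17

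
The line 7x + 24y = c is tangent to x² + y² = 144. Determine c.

For a tangent, require d(centre, line) = r = 12.
|7·0 + 24·0 − c| / √625 = 12
|c| = 12·25, so c = 300 or c = −300.

c = −300 or c = 300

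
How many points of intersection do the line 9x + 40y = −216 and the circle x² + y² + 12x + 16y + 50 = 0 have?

Substituting the line into the circle gives 1681x² + 17328x − 11584 = 0.
Discriminant = (17328)² − 4·1681·(−11584) = 378150400 > 0.
Two real roots: the line is a secant.

2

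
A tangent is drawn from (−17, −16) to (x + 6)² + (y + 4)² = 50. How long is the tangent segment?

√215

Centre (−6, −4), r² = 50. |PO|² = (−11)² + (−12)² = 265.
The tangent meets the radius at right angles, so tangent² = |PO|² − r² = 265 − 50 = 215.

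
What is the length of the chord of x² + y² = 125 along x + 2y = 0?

10√5

Centre (0, 0), r² = 125. Perpendicular distance d from centre to line = |0| / √5 = 0/√5.
Chord = 2√(r² − d²) = 2·√(125) = 10√5.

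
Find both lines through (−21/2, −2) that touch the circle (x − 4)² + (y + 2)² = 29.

2x + 5y = −31 and 2x − 5y = −11

Let a tangent through (−21/2, −2) have slope m. Its distance from (4, −2) must equal √29:
(29/2m − (0))² = 29(m² + 1)
25m² − 4 = 0, so m = −2/5 or m = 2/5.
Through (−21/2, −2) these give 2x + 5y = −31 and 2x − 5y = −11.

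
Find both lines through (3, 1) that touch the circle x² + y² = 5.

x + 2y = 5 and 2x − y = 5

Let a tangent through (3, 1) have slope m. Its distance from (0, 0) must equal √5:
(−3m − (−1))² = 5(m² + 1)
2m² − 3m − 2 = 0, so m = −1/2 or m = 2.
With m = −1/2: x + 2y = 5. With m = 2: 2x − y = 5.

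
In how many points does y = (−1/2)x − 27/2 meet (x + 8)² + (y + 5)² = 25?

2

Substituting the line into the circle gives 5x² + 98x + 445 = 0.
Δ = 9604 − 8900 = 704.
Two real roots: the line is a secant.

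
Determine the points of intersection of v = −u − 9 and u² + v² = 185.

(−13, 4) and (4, −13)

Express v = −u − 9 and substitute into the circle:
2u² + 18u − 104 = 0  ⟹  u² + 9u − 52 = 0
u = 4 or u = −13, giving (4, −13) and (−13, 4).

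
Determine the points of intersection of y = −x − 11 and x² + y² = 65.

(−7, −4) and (−4, −7)

Substitute y = −x − 11:
2x² + 22x + 56 = 0  ⟹  x² + 11x + 28 = 0
x = −4 or x = −7, giving (−4, −7) and (−7, −4).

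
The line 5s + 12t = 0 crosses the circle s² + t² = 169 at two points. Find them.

(−12, 5) and (12, −5)

From the line, t = (−5s)/12. Substituting:
169s² − 24336 = 0  ⟹  s² − 144 = 0
s = 12 or s = −12, giving (12, −5) and (−12, 5).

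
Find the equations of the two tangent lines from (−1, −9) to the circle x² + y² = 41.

Let a tangent through (−1, −9) have slope m. Its distance from (0, 0) must equal √41:
(1m − (9))² = 41(m² + 1)
20m² + 9m − 20 = 0, so m = −5/4 or m = 4/5.
With m = −5/4: 5x + 4y = −41. With m = 4/5: 4x − 5y = 41.

5x + 4y = −41 and 4x − 5y = 41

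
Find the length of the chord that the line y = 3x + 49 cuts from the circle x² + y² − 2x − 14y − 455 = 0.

From the line, y = 3x + 49. Substituting:
10x² + 250x + 1260 = 0  ⟹  x² + 25x + 126 = 0
x = −7 or x = −18, giving (−7, 28) and (−18, −5).
|(−7, 28) − (−18, −5)| = √((11)² + (33)²) = 11√10.

11√10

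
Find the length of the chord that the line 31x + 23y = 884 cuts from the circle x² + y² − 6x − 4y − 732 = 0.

√1490

Express y = (884 − 31x)/23 and substitute into the circle:
1490x² − 55130x + 312900 = 0  ⟹  x² − 37x + 210 = 0
x = 30 or x = 7, giving (30, −2) and (7, 29).
|(30, −2) − (7, 29)| = √((23)² + (−31)²) = √1490.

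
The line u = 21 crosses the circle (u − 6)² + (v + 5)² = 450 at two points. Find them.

(21, −20) and (21, 10)

The line gives u = 21. Substituting into the circle:
v² + 10v − 200 = 0
v = 10 or v = −20, giving (21, 10) and (21, −20).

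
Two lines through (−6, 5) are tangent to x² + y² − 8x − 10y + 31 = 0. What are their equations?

x − 3y = −21 and x + 3y = 9

Write the tangent as mx − y + (5 − m·(−6)) = 0 and set its distance from the centre to √10:
[m·(10) − (0)]² = 10(m² + 1)
9m² − 1 = 0, so m = 1/3 or m = −1/3.
Through (−6, 5) these give x − 3y = −21 and x + 3y = 9.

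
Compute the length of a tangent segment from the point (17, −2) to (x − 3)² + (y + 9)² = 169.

With centre O = (3, −9), |OP|² = 245 and r² = 169.
By the tangent–radius right angle, tangent length = √(|PO|² − r²) = √76 = 2√19.

2√19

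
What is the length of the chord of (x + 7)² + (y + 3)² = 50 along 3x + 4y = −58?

From the line, y = (−58 − 3x)/4. Substituting:
25x² + 500x + 2100 = 0  ⟹  x² + 20x + 84 = 0
x = −6 or x = −14, giving (−6, −10) and (−14, −4).
Chord length = distance between (−6, −10) and (−14, −4) = √100 = 10.

10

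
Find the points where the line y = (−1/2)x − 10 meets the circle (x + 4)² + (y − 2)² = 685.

Express y = (−20 − x)/2 and substitute into the circle:
5x² + 80x − 2100 = 0  ⟹  x² + 16x − 420 = 0
x = 14 or x = −30, giving (14, −17) and (−30, 5).

(−30, 5) and (14, −17)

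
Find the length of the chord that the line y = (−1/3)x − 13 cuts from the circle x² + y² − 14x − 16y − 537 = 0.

8√10

Express y = (−39 − x)/3 and substitute into the circle:
10x² − 1440 = 0  ⟹  x² − 144 = 0
x = 12 or x = −12, giving (12, −17) and (−12, −9).
|(12, −17) − (−12, −9)| = √((24)² + (−8)²) = 8√10.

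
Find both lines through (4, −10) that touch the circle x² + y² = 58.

7x − 3y = 58 and 3x + 7y = −58

Write the tangent as mx − y + (−10 − m·(4)) = 0 and set its distance from the centre to √58:
(−4m − (10))² = 58(m² + 1)
21m² − 40m − 21 = 0, so m = 7/3 or m = −3/7.
With m = 7/3: 7x − 3y = 58. With m = −3/7: 3x + 7y = −58.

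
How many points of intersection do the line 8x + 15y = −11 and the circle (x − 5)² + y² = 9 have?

1

d² = (8·5 + 15·0 − (−11))²/289 = 9; r² = 9.
Since d² = r², the line is tangent.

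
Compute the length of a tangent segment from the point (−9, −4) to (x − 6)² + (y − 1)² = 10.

4√15

With centre O = (6, 1), |OP|² = 250 and r² = 10.
Power of the point: PT² = |PO|² − r² = 240, so PT = 4√15.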